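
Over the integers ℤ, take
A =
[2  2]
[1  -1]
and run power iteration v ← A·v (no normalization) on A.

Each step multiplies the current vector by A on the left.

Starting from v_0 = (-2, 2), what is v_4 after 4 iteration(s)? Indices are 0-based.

v_0 = (-2, 2).
v_1 = A·v_0 = (0, -4).
v_2 = A·v_1 = (-8, 4).
v_3 = A·v_2 = (-8, -12).
v_4 = A·v_3 = (-40, 4).

v_4 = (-40, 4)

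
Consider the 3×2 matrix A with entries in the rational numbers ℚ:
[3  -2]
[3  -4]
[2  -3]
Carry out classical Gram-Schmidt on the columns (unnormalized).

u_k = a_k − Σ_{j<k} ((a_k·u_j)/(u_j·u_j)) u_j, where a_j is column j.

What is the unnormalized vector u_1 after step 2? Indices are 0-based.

u_1 = (14/11, -8/11, -9/11)

Step 1: u_0 = a_0 = (3, 3, 2).
Step 2: u_1 = a_1 − (-12/11)·u_0 = (14/11, -8/11, -9/11).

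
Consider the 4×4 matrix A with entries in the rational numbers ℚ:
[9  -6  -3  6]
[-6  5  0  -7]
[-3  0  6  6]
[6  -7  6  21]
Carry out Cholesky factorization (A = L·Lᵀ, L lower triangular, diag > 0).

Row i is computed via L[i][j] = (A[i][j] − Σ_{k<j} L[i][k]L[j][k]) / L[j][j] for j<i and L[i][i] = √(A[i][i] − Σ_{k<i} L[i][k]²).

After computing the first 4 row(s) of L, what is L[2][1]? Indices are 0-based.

Step 1: L[0][0] = √(9) = 3.
  L[1][0] = (-6) / L[0][0] = -2.
Step 2: L[1][1] = √(1) = 1.
  L[2][0] = (-3) / L[0][0] = -1.
  L[2][1] = (-2) / L[1][1] = -2.
Step 3: L[2][2] = √(1) = 1.
  L[3][0] = (6) / L[0][0] = 2.
  L[3][1] = (-3) / L[1][1] = -3.
  L[3][2] = (2) / L[2][2] = 2.
Step 4: L[3][3] = √(4) = 2.

L[2][1] = -2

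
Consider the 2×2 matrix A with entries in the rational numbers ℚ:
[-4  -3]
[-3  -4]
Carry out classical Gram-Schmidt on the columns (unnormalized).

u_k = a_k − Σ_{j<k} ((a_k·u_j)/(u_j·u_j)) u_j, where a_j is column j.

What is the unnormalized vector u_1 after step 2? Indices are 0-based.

u_1 = (21/25, -28/25)

Step 1: u_0 = a_0 = (-4, -3).
Step 2: u_1 = a_1 − (24/25)·u_0 = (21/25, -28/25).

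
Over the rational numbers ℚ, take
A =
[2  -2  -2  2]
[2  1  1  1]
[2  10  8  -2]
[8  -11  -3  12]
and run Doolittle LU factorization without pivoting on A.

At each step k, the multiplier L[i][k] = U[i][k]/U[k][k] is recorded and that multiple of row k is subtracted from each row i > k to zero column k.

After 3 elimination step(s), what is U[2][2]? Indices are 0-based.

[col 0] pivot 2
  R1 -= 1*R0 → (0, 3, 3, -1)  (L[1][0] := 1)
  R2 -= 1*R0 → (0, 12, 10, -4)  (L[2][0] := 1)
  R3 -= 4*R0 → (0, -3, 5, 4)  (L[3][0] := 4)
[col 1] pivot 3
  R2 -= 4*R1 → (0, 0, -2, 0)  (L[2][1] := 4)
  R3 -= -1*R1 → (0, 0, 8, 3)  (L[3][1] := -1)
[col 2] pivot -2
  R3 -= -4*R2 → (0, 0, 0, 3)  (L[3][2] := -4)

U[2][2] = -2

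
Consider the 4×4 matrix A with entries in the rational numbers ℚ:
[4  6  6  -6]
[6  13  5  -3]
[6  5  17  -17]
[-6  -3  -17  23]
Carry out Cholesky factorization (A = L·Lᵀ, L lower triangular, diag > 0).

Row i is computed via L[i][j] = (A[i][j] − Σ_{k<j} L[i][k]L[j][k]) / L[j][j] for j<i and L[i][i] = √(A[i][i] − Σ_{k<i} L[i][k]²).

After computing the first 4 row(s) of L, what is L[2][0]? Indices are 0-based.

L[2][0] = 3

Step 1: L[0][0] = √(4) = 2.
  L[1][0] = (6) / L[0][0] = 3.
Step 2: L[1][1] = √(4) = 2.
  L[2][0] = (6) / L[0][0] = 3.
  L[2][1] = (-4) / L[1][1] = -2.
Step 3: L[2][2] = √(4) = 2.
  L[3][0] = (-6) / L[0][0] = -3.
  L[3][1] = (6) / L[1][1] = 3.
  L[3][2] = (-2) / L[2][2] = -1.
Step 4: L[3][3] = √(4) = 2.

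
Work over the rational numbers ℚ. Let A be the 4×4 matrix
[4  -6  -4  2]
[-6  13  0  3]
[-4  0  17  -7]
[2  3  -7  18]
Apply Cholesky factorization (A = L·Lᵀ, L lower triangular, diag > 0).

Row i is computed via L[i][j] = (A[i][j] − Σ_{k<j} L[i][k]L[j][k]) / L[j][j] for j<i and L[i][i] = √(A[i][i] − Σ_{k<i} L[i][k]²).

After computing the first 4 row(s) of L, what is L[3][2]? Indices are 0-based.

L[3][2] = 2

Step 1: L[0][0] = √(4) = 2.
  L[1][0] = (-6) / L[0][0] = -3.
Step 2: L[1][1] = √(4) = 2.
  L[2][0] = (-4) / L[0][0] = -2.
  L[2][1] = (-6) / L[1][1] = -3.
Step 3: L[2][2] = √(4) = 2.
  L[3][0] = (2) / L[0][0] = 1.
  L[3][1] = (6) / L[1][1] = 3.
  L[3][2] = (4) / L[2][2] = 2.
Step 4: L[3][3] = √(4) = 2.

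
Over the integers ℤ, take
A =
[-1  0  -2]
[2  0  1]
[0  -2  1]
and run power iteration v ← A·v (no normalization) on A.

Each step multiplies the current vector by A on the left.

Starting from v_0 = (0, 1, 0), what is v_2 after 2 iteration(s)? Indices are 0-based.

v_0 = (0, 1, 0).
v_1 = A·v_0 = (0, 0, -2).
v_2 = A·v_1 = (4, -2, -2).

v_2 = (4, -2, -2)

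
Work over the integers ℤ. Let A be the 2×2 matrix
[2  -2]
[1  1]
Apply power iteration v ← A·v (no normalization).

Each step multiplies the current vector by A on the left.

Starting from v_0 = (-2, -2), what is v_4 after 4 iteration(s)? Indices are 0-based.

v_4 = (40, 28)

v_0 = (-2, -2).
v_1 = A·v_0 = (0, -4).
v_2 = A·v_1 = (8, -4).
v_3 = A·v_2 = (24, 4).
v_4 = A·v_3 = (40, 28).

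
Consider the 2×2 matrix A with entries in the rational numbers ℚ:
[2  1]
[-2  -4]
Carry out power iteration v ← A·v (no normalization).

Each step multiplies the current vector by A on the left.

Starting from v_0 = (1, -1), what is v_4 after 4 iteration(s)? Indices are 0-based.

v_4 = (28, -124)

v_0 = (1, -1).
v_1 = A·v_0 = (1, 2).
v_2 = A·v_1 = (4, -10).
v_3 = A·v_2 = (-2, 32).
v_4 = A·v_3 = (28, -124).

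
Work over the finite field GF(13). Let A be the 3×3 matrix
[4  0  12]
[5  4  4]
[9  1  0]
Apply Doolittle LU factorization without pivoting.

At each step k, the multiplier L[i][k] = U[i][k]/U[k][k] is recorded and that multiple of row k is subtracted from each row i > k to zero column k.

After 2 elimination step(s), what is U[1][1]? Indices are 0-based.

U[1][1] = 4

Step 1: pivot at (0,0) is 4.
  row1 ← row1 − (11)·row0  ⇒  L[1][0]=11, U row1=(0, 4, 2)
  row2 ← row2 − (12)·row0  ⇒  L[2][0]=12, U row2=(0, 1, 12)
Step 2: pivot at (1,1) is 4.
  row2 ← row2 − (10)·row1  ⇒  L[2][1]=10, U row2=(0, 0, 5)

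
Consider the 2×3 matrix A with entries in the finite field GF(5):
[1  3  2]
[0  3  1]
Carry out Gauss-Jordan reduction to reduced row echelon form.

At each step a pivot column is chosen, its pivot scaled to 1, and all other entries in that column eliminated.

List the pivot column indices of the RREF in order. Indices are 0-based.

pivot columns: 0, 1

step 1: normalize row 0 (÷1) = (1, 3, 2)
step 2: normalize row 1 (÷3) = (0, 1, 2)
  row 0: subtract 3×row1 = (1, 0, 1)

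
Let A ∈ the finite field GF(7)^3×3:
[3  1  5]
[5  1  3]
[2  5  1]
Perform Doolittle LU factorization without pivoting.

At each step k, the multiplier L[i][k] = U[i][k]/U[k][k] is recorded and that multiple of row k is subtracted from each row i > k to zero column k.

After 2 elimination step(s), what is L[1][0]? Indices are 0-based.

L[1][0] = 4

k=0: U[0][0]=3
  eliminate (1,0): mult=4, new row 1: (0, 4, 4); set L[1][0]=4
  eliminate (2,0): mult=3, new row 2: (0, 2, 0); set L[2][0]=3
k=1: U[1][1]=4
  eliminate (2,1): mult=4, new row 2: (0, 0, 5); set L[2][1]=4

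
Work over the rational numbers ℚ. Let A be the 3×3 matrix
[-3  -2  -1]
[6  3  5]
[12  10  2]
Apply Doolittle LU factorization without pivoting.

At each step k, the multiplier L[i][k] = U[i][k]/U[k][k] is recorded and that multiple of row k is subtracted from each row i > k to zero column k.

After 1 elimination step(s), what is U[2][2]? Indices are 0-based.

Step 1: pivot at (0,0) is -3.
  row1 ← row1 − (-2)·row0  ⇒  L[1][0]=-2, U row1=(0, -1, 3)
  row2 ← row2 − (-4)·row0  ⇒  L[2][0]=-4, U row2=(0, 2, -2)

U[2][2] = -2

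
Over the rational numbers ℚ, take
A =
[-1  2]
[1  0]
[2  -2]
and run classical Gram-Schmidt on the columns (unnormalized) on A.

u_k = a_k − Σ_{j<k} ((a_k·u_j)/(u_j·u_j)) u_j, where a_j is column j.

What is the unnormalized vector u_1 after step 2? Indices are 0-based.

Step 1: u_0 = a_0 = (-1, 1, 2).
Step 2: u_1 = a_1 − (-1)·u_0 = (1, 1, 0).

u_1 = (1, 1, 0)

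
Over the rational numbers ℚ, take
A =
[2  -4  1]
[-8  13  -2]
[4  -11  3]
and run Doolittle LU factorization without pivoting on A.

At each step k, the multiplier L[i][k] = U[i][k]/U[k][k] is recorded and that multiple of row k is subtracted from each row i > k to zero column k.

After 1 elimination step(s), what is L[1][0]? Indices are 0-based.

[col 0] pivot 2
  R1 -= -4*R0 → (0, -3, 2)  (L[1][0] := -4)
  R2 -= 2*R0 → (0, -3, 1)  (L[2][0] := 2)

L[1][0] = -4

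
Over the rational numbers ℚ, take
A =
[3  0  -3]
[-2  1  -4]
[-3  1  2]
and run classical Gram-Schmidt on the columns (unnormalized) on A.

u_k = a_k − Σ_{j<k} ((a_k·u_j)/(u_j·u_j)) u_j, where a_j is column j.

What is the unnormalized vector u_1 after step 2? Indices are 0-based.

Step 1: u_0 = a_0 = (3, -2, -3).
Step 2: u_1 = a_1 − (-5/22)·u_0 = (15/22, 6/11, 7/22).

u_1 = (15/22, 6/11, 7/22)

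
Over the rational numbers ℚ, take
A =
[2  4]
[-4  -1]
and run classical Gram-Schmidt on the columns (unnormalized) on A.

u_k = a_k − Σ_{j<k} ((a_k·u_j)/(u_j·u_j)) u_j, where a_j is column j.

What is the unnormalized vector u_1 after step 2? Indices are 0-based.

u_1 = (14/5, 7/5)

Step 1: u_0 = a_0 = (2, -4).
Step 2: u_1 = a_1 − (3/5)·u_0 = (14/5, 7/5).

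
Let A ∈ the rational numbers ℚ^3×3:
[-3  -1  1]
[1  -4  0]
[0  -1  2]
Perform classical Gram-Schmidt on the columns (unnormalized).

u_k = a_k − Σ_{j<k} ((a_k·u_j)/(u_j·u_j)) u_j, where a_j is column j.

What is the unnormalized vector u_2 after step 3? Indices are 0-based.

u_2 = (-25/179, -75/179, 325/179)

Step 1: u_0 = a_0 = (-3, 1, 0).
Step 2: u_1 = a_1 − (-1/10)·u_0 = (-13/10, -39/10, -1).
Step 3: u_2 = a_2 − (-3/10)·u_0 − (-33/179)·u_1 = (-25/179, -75/179, 325/179).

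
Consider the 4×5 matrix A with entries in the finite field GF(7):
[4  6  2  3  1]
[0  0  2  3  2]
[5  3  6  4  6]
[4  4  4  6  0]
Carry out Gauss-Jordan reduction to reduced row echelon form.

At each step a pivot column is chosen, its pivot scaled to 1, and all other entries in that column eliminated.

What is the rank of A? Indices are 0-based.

pivot(0,0)=4: scale R0 → (1, 5, 4, 6, 2)
  clear (2,0): R2 −= (5)R0 → (0, 6, 0, 2, 3)
  clear (3,0): R3 −= (4)R0 → (0, 5, 2, 3, 6)
pivot(1,1): swap R1↔R2
pivot(1,1)=6: scale R1 → (0, 1, 0, 5, 4)
  clear (0,1): R0 −= (5)R1 → (1, 0, 4, 2, 3)
  clear (3,1): R3 −= (5)R1 → (0, 0, 2, 6, 0)
pivot(2,2)=2: scale R2 → (0, 0, 1, 5, 1)
  clear (0,2): R0 −= (4)R2 → (1, 0, 0, 3, 6)
  clear (3,2): R3 −= (2)R2 → (0, 0, 0, 3, 5)
pivot(3,3)=3: scale R3 → (0, 0, 0, 1, 4)
  clear (0,3): R0 −= (3)R3 → (1, 0, 0, 0, 1)
  clear (1,3): R1 −= (5)R3 → (0, 1, 0, 0, 5)
  clear (2,3): R2 −= (5)R3 → (0, 0, 1, 0, 2)

rank = 4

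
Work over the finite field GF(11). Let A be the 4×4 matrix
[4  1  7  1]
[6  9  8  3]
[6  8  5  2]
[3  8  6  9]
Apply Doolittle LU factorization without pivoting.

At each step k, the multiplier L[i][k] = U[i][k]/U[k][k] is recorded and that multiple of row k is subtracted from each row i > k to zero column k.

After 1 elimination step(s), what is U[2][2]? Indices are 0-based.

U[2][2] = 0

Step 1: pivot at (0,0) is 4.
  row1 ← row1 − (7)·row0  ⇒  L[1][0]=7, U row1=(0, 2, 3, 7)
  row2 ← row2 − (7)·row0  ⇒  L[2][0]=7, U row2=(0, 1, 0, 6)
  row3 ← row3 − (9)·row0  ⇒  L[3][0]=9, U row3=(0, 10, 9, 0)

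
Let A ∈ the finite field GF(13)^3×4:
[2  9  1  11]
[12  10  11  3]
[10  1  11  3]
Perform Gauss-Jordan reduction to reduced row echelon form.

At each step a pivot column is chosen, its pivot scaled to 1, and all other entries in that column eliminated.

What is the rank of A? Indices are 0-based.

step 1: normalize row 0 (÷2) = (1, 11, 7, 12)
  row 1: subtract 12×row0 = (0, 8, 5, 2)
  row 2: subtract 10×row0 = (0, 8, 6, 0)
step 2: normalize row 1 (÷8) = (0, 1, 12, 10)
  row 0: subtract 11×row1 = (1, 0, 5, 6)
  row 2: subtract 8×row1 = (0, 0, 1, 11)
step 3: normalize row 2 (÷1) = (0, 0, 1, 11)
  row 0: subtract 5×row2 = (1, 0, 0, 3)
  row 1: subtract 12×row2 = (0, 1, 0, 8)

rank = 3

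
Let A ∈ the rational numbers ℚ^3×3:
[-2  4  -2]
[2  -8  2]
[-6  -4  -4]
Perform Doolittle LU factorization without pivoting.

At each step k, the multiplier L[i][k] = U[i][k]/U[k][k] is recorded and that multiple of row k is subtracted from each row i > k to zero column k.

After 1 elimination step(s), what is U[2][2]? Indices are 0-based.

U[2][2] = 2

k=0: U[0][0]=-2
  eliminate (1,0): mult=-1, new row 1: (0, -4, 0); set L[1][0]=-1
  eliminate (2,0): mult=3, new row 2: (0, -16, 2); set L[2][0]=3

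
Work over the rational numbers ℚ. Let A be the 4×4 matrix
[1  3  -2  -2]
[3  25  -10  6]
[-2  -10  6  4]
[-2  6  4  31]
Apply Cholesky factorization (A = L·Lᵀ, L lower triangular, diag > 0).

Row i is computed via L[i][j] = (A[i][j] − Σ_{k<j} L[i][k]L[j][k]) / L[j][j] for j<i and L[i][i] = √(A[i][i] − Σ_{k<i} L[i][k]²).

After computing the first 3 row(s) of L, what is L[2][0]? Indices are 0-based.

Step 1: L[0][0] = √(1) = 1.
  L[1][0] = (3) / L[0][0] = 3.
Step 2: L[1][1] = √(16) = 4.
  L[2][0] = (-2) / L[0][0] = -2.
  L[2][1] = (-4) / L[1][1] = -1.
Step 3: L[2][2] = √(1) = 1.

L[2][0] = -2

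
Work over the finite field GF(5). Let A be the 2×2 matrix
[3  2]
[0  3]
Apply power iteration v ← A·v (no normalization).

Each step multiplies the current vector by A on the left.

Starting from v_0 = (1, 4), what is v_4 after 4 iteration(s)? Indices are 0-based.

v_4 = (0, 4)

v_0 = (1, 4).
v_1 = A·v_0 = (1, 2).
v_2 = A·v_1 = (2, 1).
v_3 = A·v_2 = (3, 3).
v_4 = A·v_3 = (0, 4).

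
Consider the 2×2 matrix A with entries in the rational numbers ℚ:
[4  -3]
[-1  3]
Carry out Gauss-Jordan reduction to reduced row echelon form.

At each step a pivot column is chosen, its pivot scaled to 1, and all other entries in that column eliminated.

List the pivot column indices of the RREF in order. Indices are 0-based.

pivot(0,0)=4: scale R0 → (1, -3/4)
  clear (1,0): R1 −= (-1)R0 → (0, 9/4)
pivot(1,1)=9/4: scale R1 → (0, 1)
  clear (0,1): R0 −= (-3/4)R1 → (1, 0)

pivot columns: 0, 1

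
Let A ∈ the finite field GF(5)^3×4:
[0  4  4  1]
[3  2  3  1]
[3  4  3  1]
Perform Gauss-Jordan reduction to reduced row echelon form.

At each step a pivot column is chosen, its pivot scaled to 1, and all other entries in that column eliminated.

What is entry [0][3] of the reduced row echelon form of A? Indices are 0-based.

step 1: exchange rows 0,1
step 1: normalize row 0 (÷3) = (1, 4, 1, 2)
  row 2: subtract 3×row0 = (0, 2, 0, 0)
step 2: normalize row 1 (÷4) = (0, 1, 1, 4)
  row 0: subtract 4×row1 = (1, 0, 2, 1)
  row 2: subtract 2×row1 = (0, 0, 3, 2)
step 3: normalize row 2 (÷3) = (0, 0, 1, 4)
  row 0: subtract 2×row2 = (1, 0, 0, 3)
  row 1: subtract 1×row2 = (0, 1, 0, 0)

M[0][3] = 3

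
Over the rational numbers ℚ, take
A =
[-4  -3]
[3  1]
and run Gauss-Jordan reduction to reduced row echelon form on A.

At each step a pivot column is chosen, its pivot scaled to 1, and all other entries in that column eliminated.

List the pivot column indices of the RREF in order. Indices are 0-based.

pivot(0,0)=-4: scale R0 → (1, 3/4)
  clear (1,0): R1 −= (3)R0 → (0, -5/4)
pivot(1,1)=-5/4: scale R1 → (0, 1)
  clear (0,1): R0 −= (3/4)R1 → (1, 0)

pivot columns: 0, 1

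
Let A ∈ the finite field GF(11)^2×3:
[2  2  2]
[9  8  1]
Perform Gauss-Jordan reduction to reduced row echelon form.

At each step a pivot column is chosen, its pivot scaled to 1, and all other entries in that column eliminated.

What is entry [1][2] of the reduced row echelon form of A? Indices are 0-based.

M[1][2] = 8

[1] R0 /= 2  ⇒  (1, 1, 1)
     R1 -= 9·R0  ⇒  (0, 10, 3)
[2] R1 /= 10  ⇒  (0, 1, 8)
     R0 -= 1·R1  ⇒  (1, 0, 4)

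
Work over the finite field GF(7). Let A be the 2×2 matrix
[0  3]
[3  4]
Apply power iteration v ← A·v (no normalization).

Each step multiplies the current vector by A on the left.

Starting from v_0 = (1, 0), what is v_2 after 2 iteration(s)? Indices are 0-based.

v_2 = (2, 5)

v_0 = (1, 0).
v_1 = A·v_0 = (0, 3).
v_2 = A·v_1 = (2, 5).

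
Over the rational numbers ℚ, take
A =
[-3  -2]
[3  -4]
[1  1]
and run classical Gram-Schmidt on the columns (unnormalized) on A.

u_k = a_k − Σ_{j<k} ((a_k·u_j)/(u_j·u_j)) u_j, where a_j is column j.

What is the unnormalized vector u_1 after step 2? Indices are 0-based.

Step 1: u_0 = a_0 = (-3, 3, 1).
Step 2: u_1 = a_1 − (-5/19)·u_0 = (-53/19, -61/19, 24/19).

u_1 = (-53/19, -61/19, 24/19)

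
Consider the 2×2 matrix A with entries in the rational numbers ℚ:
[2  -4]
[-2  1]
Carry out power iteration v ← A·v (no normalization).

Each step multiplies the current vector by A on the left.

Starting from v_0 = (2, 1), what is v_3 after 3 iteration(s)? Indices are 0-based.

v_0 = (2, 1).
v_1 = A·v_0 = (0, -3).
v_2 = A·v_1 = (12, -3).
v_3 = A·v_2 = (36, -27).

v_3 = (36, -27)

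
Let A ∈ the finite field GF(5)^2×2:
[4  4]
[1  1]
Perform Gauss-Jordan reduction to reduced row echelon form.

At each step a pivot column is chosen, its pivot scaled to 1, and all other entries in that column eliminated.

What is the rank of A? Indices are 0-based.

step 1: normalize row 0 (÷4) = (1, 1)
  row 1: subtract 1×row0 = (0, 0)
skip col 1 (zero from row 1)

rank = 1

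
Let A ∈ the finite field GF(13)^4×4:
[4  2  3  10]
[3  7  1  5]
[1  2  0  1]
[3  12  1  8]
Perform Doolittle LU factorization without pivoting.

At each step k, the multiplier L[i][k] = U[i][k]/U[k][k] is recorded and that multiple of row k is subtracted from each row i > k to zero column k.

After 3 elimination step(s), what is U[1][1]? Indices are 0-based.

U[1][1] = 12

k=0: U[0][0]=4
  eliminate (1,0): mult=4, new row 1: (0, 12, 2, 4); set L[1][0]=4
  eliminate (2,0): mult=10, new row 2: (0, 8, 9, 5); set L[2][0]=10
  eliminate (3,0): mult=4, new row 3: (0, 4, 2, 7); set L[3][0]=4
k=1: U[1][1]=12
  eliminate (2,1): mult=5, new row 2: (0, 0, 12, 11); set L[2][1]=5
  eliminate (3,1): mult=9, new row 3: (0, 0, 10, 10); set L[3][1]=9
k=2: U[2][2]=12
  eliminate (3,2): mult=3, new row 3: (0, 0, 0, 3); set L[3][2]=3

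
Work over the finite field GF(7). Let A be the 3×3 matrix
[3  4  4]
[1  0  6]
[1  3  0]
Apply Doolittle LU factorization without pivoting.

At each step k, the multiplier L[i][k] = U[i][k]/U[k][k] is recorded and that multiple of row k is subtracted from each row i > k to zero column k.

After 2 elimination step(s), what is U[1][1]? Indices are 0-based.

Step 1: pivot at (0,0) is 3.
  row1 ← row1 − (5)·row0  ⇒  L[1][0]=5, U row1=(0, 1, 0)
  row2 ← row2 − (5)·row0  ⇒  L[2][0]=5, U row2=(0, 4, 1)
Step 2: pivot at (1,1) is 1.
  row2 ← row2 − (4)·row1  ⇒  L[2][1]=4, U row2=(0, 0, 1)

U[1][1] = 1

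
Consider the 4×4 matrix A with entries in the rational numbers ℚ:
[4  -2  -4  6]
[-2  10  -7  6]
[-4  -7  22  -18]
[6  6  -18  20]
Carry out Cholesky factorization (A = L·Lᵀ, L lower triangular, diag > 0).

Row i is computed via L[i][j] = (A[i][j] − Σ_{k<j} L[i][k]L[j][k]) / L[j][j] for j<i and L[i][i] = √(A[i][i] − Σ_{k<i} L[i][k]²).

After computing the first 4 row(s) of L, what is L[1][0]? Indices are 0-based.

Step 1: L[0][0] = √(4) = 2.
  L[1][0] = (-2) / L[0][0] = -1.
Step 2: L[1][1] = √(9) = 3.
  L[2][0] = (-4) / L[0][0] = -2.
  L[2][1] = (-9) / L[1][1] = -3.
Step 3: L[2][2] = √(9) = 3.
  L[3][0] = (6) / L[0][0] = 3.
  L[3][1] = (9) / L[1][1] = 3.
  L[3][2] = (-3) / L[2][2] = -1.
Step 4: L[3][3] = √(1) = 1.

L[1][0] = -1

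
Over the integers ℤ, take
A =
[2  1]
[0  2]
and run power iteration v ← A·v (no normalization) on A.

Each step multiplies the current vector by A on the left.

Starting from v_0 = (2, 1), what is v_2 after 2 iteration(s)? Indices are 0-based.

v_0 = (2, 1).
v_1 = A·v_0 = (5, 2).
v_2 = A·v_1 = (12, 4).

v_2 = (12, 4)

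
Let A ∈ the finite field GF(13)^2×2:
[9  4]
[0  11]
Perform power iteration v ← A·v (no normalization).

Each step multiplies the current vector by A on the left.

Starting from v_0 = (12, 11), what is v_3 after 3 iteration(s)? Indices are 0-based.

v_3 = (9, 3)

v_0 = (12, 11).
v_1 = A·v_0 = (9, 4).
v_2 = A·v_1 = (6, 5).
v_3 = A·v_2 = (9, 3).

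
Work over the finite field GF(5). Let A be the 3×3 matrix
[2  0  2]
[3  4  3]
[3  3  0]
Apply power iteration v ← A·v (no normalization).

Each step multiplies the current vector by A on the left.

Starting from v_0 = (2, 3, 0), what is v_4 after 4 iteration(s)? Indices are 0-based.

v_4 = (3, 4, 3)

v_0 = (2, 3, 0).
v_1 = A·v_0 = (4, 3, 0).
v_2 = A·v_1 = (3, 4, 1).
v_3 = A·v_2 = (3, 3, 1).
v_4 = A·v_3 = (3, 4, 3).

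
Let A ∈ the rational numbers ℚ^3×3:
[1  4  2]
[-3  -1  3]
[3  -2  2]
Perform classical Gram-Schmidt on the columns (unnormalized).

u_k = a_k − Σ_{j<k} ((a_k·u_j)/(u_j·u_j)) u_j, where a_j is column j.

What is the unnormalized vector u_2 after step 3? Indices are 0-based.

Step 1: u_0 = a_0 = (1, -3, 3).
Step 2: u_1 = a_1 − (1/19)·u_0 = (75/19, -16/19, -41/19).
Step 3: u_2 = a_2 − (-1/19)·u_0 − (10/199)·u_1 = (369/199, 574/199, 451/199).

u_2 = (369/199, 574/199, 451/199)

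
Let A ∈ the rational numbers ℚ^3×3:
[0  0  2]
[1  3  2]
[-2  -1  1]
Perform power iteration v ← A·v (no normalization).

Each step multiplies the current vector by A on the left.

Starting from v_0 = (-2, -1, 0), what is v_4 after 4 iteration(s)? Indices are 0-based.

v_0 = (-2, -1, 0).
v_1 = A·v_0 = (0, -5, 5).
v_2 = A·v_1 = (10, -5, 10).
v_3 = A·v_2 = (20, 15, -5).
v_4 = A·v_3 = (-10, 55, -60).

v_4 = (-10, 55, -60)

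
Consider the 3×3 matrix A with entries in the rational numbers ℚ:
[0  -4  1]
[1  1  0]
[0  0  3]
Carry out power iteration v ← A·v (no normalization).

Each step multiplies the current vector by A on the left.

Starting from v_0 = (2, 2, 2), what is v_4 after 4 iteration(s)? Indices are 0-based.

v_0 = (2, 2, 2).
v_1 = A·v_0 = (-6, 4, 6).
v_2 = A·v_1 = (-10, -2, 18).
v_3 = A·v_2 = (26, -12, 54).
v_4 = A·v_3 = (102, 14, 162).

v_4 = (102, 14, 162)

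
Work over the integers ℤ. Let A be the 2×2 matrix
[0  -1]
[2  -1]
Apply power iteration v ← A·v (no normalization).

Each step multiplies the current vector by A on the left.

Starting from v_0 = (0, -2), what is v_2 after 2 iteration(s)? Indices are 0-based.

v_2 = (-2, 2)

v_0 = (0, -2).
v_1 = A·v_0 = (2, 2).
v_2 = A·v_1 = (-2, 2).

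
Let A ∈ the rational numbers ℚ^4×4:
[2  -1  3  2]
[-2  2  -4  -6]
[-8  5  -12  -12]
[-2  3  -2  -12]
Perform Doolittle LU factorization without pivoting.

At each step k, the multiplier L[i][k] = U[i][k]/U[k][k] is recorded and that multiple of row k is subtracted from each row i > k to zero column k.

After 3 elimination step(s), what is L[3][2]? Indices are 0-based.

L[3][2] = 3

k=0: U[0][0]=2
  eliminate (1,0): mult=-1, new row 1: (0, 1, -1, -4); set L[1][0]=-1
  eliminate (2,0): mult=-4, new row 2: (0, 1, 0, -4); set L[2][0]=-4
  eliminate (3,0): mult=-1, new row 3: (0, 2, 1, -10); set L[3][0]=-1
k=1: U[1][1]=1
  eliminate (2,1): mult=1, new row 2: (0, 0, 1, 0); set L[2][1]=1
  eliminate (3,1): mult=2, new row 3: (0, 0, 3, -2); set L[3][1]=2
k=2: U[2][2]=1
  eliminate (3,2): mult=3, new row 3: (0, 0, 0, -2); set L[3][2]=3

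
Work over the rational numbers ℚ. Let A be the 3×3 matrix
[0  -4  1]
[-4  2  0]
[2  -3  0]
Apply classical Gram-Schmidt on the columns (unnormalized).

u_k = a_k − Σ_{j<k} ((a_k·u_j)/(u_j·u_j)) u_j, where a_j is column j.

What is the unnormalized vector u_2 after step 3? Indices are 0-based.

Step 1: u_0 = a_0 = (0, -4, 2).
Step 2: u_1 = a_1 − (-7/10)·u_0 = (-4, -4/5, -8/5).
Step 3: u_2 = a_2 − (0)·u_0 − (-5/24)·u_1 = (1/6, -1/6, -1/3).

u_2 = (1/6, -1/6, -1/3)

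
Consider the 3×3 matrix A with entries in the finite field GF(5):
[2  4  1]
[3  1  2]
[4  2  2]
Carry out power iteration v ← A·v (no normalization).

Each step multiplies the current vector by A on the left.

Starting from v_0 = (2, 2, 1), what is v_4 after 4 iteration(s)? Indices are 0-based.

v_4 = (3, 4, 4)

v_0 = (2, 2, 1).
v_1 = A·v_0 = (3, 0, 4).
v_2 = A·v_1 = (0, 2, 0).
v_3 = A·v_2 = (3, 2, 4).
v_4 = A·v_3 = (3, 4, 4).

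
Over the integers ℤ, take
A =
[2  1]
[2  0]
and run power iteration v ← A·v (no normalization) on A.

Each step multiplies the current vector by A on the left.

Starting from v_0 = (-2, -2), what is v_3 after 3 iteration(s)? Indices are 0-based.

v_0 = (-2, -2).
v_1 = A·v_0 = (-6, -4).
v_2 = A·v_1 = (-16, -12).
v_3 = A·v_2 = (-44, -32).

v_3 = (-44, -32)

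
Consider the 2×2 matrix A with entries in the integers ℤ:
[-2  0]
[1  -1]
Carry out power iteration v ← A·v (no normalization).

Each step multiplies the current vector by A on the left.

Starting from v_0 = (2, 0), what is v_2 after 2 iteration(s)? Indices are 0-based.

v_2 = (8, -6)

v_0 = (2, 0).
v_1 = A·v_0 = (-4, 2).
v_2 = A·v_1 = (8, -6).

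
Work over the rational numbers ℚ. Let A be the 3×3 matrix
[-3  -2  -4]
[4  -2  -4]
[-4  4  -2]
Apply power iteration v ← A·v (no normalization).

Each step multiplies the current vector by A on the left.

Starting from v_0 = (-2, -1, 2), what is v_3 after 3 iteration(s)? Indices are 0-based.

v_3 = (84, 280, 112)

v_0 = (-2, -1, 2).
v_1 = A·v_0 = (0, -14, 0).
v_2 = A·v_1 = (28, 28, -56).
v_3 = A·v_2 = (84, 280, 112).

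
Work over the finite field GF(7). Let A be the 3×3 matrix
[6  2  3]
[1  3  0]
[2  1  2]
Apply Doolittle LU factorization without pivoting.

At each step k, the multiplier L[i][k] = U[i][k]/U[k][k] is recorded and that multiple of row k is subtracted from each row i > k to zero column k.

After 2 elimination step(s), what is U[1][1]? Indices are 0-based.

U[1][1] = 5

k=0: U[0][0]=6
  eliminate (1,0): mult=6, new row 1: (0, 5, 3); set L[1][0]=6
  eliminate (2,0): mult=5, new row 2: (0, 5, 1); set L[2][0]=5
k=1: U[1][1]=5
  eliminate (2,1): mult=1, new row 2: (0, 0, 5); set L[2][1]=1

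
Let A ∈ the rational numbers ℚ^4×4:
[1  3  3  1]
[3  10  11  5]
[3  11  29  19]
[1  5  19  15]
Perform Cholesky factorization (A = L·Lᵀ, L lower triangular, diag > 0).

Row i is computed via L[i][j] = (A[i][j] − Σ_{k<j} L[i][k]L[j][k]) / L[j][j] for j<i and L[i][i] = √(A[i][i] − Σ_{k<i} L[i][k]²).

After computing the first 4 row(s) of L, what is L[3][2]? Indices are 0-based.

L[3][2] = 3

Step 1: L[0][0] = √(1) = 1.
  L[1][0] = (3) / L[0][0] = 3.
Step 2: L[1][1] = √(1) = 1.
  L[2][0] = (3) / L[0][0] = 3.
  L[2][1] = (2) / L[1][1] = 2.
Step 3: L[2][2] = √(16) = 4.
  L[3][0] = (1) / L[0][0] = 1.
  L[3][1] = (2) / L[1][1] = 2.
  L[3][2] = (12) / L[2][2] = 3.
Step 4: L[3][3] = √(1) = 1.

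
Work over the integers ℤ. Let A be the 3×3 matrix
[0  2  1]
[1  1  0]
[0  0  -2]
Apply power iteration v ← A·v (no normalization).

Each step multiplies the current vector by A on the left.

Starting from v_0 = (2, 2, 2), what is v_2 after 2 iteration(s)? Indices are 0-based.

v_2 = (4, 10, 8)

v_0 = (2, 2, 2).
v_1 = A·v_0 = (6, 4, -4).
v_2 = A·v_1 = (4, 10, 8).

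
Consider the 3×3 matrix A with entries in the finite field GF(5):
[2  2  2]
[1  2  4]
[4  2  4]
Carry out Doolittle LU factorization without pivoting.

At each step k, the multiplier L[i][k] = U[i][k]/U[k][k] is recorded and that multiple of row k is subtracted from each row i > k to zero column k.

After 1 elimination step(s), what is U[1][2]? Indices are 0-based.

U[1][2] = 3

Step 1: pivot at (0,0) is 2.
  row1 ← row1 − (3)·row0  ⇒  L[1][0]=3, U row1=(0, 1, 3)
  row2 ← row2 − (2)·row0  ⇒  L[2][0]=2, U row2=(0, 3, 0)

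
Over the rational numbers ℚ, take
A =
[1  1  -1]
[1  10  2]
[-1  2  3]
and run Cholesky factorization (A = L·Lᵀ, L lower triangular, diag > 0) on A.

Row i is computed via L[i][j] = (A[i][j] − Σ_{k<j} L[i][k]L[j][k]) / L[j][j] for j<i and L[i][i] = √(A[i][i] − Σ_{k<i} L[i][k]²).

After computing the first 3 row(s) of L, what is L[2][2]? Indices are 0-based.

Step 1: L[0][0] = √(1) = 1.
  L[1][0] = (1) / L[0][0] = 1.
Step 2: L[1][1] = √(9) = 3.
  L[2][0] = (-1) / L[0][0] = -1.
  L[2][1] = (3) / L[1][1] = 1.
Step 3: L[2][2] = √(1) = 1.

L[2][2] = 1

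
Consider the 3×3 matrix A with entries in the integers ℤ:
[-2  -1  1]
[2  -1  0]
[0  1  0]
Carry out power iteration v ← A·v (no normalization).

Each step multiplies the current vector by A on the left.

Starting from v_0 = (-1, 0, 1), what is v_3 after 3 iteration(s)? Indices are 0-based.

v_0 = (-1, 0, 1).
v_1 = A·v_0 = (3, -2, 0).
v_2 = A·v_1 = (-4, 8, -2).
v_3 = A·v_2 = (-2, -16, 8).

v_3 = (-2, -16, 8)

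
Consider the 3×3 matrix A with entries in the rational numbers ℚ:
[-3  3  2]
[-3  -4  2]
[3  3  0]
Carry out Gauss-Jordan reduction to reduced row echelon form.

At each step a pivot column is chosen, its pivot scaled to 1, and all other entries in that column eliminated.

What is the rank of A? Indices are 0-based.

rank = 3

pivot(0,0)=-3: scale R0 → (1, -1, -2/3)
  clear (1,0): R1 −= (-3)R0 → (0, -7, 0)
  clear (2,0): R2 −= (3)R0 → (0, 6, 2)
pivot(1,1)=-7: scale R1 → (0, 1, 0)
  clear (0,1): R0 −= (-1)R1 → (1, 0, -2/3)
  clear (2,1): R2 −= (6)R1 → (0, 0, 2)
pivot(2,2)=2: scale R2 → (0, 0, 1)
  clear (0,2): R0 −= (-2/3)R2 → (1, 0, 0)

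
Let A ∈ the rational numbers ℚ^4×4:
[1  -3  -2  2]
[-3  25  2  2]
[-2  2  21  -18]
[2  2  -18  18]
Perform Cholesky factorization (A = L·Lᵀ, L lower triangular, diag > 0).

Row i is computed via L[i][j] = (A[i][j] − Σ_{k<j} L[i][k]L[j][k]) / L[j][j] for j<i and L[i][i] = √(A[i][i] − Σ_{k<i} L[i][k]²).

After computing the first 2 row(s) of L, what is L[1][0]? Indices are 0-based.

Step 1: L[0][0] = √(1) = 1.
  L[1][0] = (-3) / L[0][0] = -3.
Step 2: L[1][1] = √(16) = 4.

L[1][0] = -3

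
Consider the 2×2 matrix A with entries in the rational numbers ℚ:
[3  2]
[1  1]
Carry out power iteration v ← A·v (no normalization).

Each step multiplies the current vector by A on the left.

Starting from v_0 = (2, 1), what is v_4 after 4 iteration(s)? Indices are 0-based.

v_0 = (2, 1).
v_1 = A·v_0 = (8, 3).
v_2 = A·v_1 = (30, 11).
v_3 = A·v_2 = (112, 41).
v_4 = A·v_3 = (418, 153).

v_4 = (418, 153)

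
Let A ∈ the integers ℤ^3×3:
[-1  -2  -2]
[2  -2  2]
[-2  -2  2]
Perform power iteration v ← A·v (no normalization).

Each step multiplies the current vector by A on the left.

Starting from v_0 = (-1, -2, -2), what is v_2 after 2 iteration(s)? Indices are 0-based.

v_2 = (-9, 26, -10)

v_0 = (-1, -2, -2).
v_1 = A·v_0 = (9, -2, 2).
v_2 = A·v_1 = (-9, 26, -10).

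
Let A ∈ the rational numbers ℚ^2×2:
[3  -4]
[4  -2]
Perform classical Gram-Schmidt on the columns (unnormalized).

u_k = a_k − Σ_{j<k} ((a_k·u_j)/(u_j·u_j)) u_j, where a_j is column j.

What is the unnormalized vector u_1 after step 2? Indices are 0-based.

Step 1: u_0 = a_0 = (3, 4).
Step 2: u_1 = a_1 − (-4/5)·u_0 = (-8/5, 6/5).

u_1 = (-8/5, 6/5)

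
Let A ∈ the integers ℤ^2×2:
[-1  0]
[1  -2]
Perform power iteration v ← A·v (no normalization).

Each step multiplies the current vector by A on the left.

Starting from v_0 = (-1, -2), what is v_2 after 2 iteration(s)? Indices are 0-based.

v_2 = (-1, -5)

v_0 = (-1, -2).
v_1 = A·v_0 = (1, 3).
v_2 = A·v_1 = (-1, -5).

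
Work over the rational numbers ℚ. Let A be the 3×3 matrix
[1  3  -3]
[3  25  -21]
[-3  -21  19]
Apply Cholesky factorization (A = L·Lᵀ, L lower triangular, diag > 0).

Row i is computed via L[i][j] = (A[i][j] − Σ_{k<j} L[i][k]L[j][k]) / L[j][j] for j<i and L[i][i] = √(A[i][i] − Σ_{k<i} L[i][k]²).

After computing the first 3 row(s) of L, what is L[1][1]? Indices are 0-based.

Step 1: L[0][0] = √(1) = 1.
  L[1][0] = (3) / L[0][0] = 3.
Step 2: L[1][1] = √(16) = 4.
  L[2][0] = (-3) / L[0][0] = -3.
  L[2][1] = (-12) / L[1][1] = -3.
Step 3: L[2][2] = √(1) = 1.

L[1][1] = 4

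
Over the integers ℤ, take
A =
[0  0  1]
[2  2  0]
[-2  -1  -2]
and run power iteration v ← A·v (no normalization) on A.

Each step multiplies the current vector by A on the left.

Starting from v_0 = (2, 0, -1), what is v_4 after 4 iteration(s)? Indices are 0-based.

v_0 = (2, 0, -1).
v_1 = A·v_0 = (-1, 4, -2).
v_2 = A·v_1 = (-2, 6, 2).
v_3 = A·v_2 = (2, 8, -6).
v_4 = A·v_3 = (-6, 20, 0).

v_4 = (-6, 20, 0)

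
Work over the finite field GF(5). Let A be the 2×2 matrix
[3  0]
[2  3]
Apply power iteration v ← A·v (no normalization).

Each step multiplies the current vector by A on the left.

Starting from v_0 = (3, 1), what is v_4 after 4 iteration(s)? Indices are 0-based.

v_4 = (3, 4)

v_0 = (3, 1).
v_1 = A·v_0 = (4, 4).
v_2 = A·v_1 = (2, 0).
v_3 = A·v_2 = (1, 4).
v_4 = A·v_3 = (3, 4).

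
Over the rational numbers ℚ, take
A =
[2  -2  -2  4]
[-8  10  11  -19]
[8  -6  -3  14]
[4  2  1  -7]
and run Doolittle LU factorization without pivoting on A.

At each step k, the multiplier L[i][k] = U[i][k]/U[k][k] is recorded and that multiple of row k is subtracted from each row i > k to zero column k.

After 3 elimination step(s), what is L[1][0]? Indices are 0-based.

L[1][0] = -4

k=0: U[0][0]=2
  eliminate (1,0): mult=-4, new row 1: (0, 2, 3, -3); set L[1][0]=-4
  eliminate (2,0): mult=4, new row 2: (0, 2, 5, -2); set L[2][0]=4
  eliminate (3,0): mult=2, new row 3: (0, 6, 5, -15); set L[3][0]=2
k=1: U[1][1]=2
  eliminate (2,1): mult=1, new row 2: (0, 0, 2, 1); set L[2][1]=1
  eliminate (3,1): mult=3, new row 3: (0, 0, -4, -6); set L[3][1]=3
k=2: U[2][2]=2
  eliminate (3,2): mult=-2, new row 3: (0, 0, 0, -4); set L[3][2]=-2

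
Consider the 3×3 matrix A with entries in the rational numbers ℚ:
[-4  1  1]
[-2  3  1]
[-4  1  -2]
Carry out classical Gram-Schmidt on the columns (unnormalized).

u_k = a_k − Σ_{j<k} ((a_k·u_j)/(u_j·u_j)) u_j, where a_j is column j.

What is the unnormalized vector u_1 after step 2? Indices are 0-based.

u_1 = (-5/9, 20/9, -5/9)

Step 1: u_0 = a_0 = (-4, -2, -4).
Step 2: u_1 = a_1 − (-7/18)·u_0 = (-5/9, 20/9, -5/9).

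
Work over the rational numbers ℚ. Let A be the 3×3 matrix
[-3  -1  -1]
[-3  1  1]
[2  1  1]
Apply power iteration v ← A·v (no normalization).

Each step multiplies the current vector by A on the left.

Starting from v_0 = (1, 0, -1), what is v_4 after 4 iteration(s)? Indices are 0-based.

v_4 = (86, 52, -63)

v_0 = (1, 0, -1).
v_1 = A·v_0 = (-2, -4, 1).
v_2 = A·v_1 = (9, 3, -7).
v_3 = A·v_2 = (-23, -31, 14).
v_4 = A·v_3 = (86, 52, -63).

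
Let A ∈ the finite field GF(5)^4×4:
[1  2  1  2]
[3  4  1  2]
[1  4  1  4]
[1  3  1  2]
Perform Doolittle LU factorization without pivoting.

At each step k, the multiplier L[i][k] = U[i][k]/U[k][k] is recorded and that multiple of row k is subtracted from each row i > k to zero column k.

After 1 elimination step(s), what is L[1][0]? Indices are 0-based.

L[1][0] = 3

Step 1: pivot at (0,0) is 1.
  row1 ← row1 − (3)·row0  ⇒  L[1][0]=3, U row1=(0, 3, 3, 1)
  row2 ← row2 − (1)·row0  ⇒  L[2][0]=1, U row2=(0, 2, 0, 2)
  row3 ← row3 − (1)·row0  ⇒  L[3][0]=1, U row3=(0, 1, 0, 0)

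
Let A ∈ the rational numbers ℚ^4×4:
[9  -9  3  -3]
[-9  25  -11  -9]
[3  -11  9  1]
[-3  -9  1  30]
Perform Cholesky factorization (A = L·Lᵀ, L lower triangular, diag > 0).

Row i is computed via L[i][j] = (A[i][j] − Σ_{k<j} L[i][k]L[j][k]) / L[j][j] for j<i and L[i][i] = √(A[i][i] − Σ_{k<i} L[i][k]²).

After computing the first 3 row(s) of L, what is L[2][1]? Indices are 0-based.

L[2][1] = -2

Step 1: L[0][0] = √(9) = 3.
  L[1][0] = (-9) / L[0][0] = -3.
Step 2: L[1][1] = √(16) = 4.
  L[2][0] = (3) / L[0][0] = 1.
  L[2][1] = (-8) / L[1][1] = -2.
Step 3: L[2][2] = √(4) = 2.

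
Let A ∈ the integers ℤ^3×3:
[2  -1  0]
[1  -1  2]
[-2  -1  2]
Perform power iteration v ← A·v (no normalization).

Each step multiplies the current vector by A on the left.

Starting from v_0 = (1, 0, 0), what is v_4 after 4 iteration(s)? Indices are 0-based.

v_4 = (30, -21, -48)

v_0 = (1, 0, 0).
v_1 = A·v_0 = (2, 1, -2).
v_2 = A·v_1 = (3, -3, -9).
v_3 = A·v_2 = (9, -12, -21).
v_4 = A·v_3 = (30, -21, -48).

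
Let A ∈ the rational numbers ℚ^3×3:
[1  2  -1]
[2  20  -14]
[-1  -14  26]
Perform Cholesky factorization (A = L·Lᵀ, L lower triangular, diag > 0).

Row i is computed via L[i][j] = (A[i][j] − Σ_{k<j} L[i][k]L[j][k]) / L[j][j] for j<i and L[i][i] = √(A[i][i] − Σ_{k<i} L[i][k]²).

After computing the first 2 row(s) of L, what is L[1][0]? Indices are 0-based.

Step 1: L[0][0] = √(1) = 1.
  L[1][0] = (2) / L[0][0] = 2.
Step 2: L[1][1] = √(16) = 4.

L[1][0] = 2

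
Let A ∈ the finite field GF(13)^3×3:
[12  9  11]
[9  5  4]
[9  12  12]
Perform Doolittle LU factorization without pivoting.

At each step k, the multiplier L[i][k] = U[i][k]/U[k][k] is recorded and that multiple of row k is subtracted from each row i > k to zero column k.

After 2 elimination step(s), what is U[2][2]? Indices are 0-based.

[col 0] pivot 12
  R1 -= 4*R0 → (0, 8, 12)  (L[1][0] := 4)
  R2 -= 4*R0 → (0, 2, 7)  (L[2][0] := 4)
[col 1] pivot 8
  R2 -= 10*R1 → (0, 0, 4)  (L[2][1] := 10)

U[2][2] = 4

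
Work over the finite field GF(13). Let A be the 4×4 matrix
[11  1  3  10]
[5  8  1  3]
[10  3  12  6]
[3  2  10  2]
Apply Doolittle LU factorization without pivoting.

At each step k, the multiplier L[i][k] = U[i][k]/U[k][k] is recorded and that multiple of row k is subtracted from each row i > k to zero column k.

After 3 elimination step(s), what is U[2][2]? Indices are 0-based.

U[2][2] = 10

k=0: U[0][0]=11
  eliminate (1,0): mult=4, new row 1: (0, 4, 2, 2); set L[1][0]=4
  eliminate (2,0): mult=8, new row 2: (0, 8, 1, 4); set L[2][0]=8
  eliminate (3,0): mult=5, new row 3: (0, 10, 8, 4); set L[3][0]=5
k=1: U[1][1]=4
  eliminate (2,1): mult=2, new row 2: (0, 0, 10, 0); set L[2][1]=2
  eliminate (3,1): mult=9, new row 3: (0, 0, 3, 12); set L[3][1]=9
k=2: U[2][2]=10
  eliminate (3,2): mult=12, new row 3: (0, 0, 0, 12); set L[3][2]=12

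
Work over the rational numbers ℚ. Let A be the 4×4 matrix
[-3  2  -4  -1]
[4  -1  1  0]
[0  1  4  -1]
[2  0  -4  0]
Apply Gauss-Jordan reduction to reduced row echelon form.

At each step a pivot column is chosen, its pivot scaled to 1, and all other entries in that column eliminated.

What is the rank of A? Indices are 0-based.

rank = 4

step 1: normalize row 0 (÷-3) = (1, -2/3, 4/3, 1/3)
  row 1: subtract 4×row0 = (0, 5/3, -13/3, -4/3)
  row 3: subtract 2×row0 = (0, 4/3, -20/3, -2/3)
step 2: normalize row 1 (÷5/3) = (0, 1, -13/5, -4/5)
  row 0: subtract -2/3×row1 = (1, 0, -2/5, -1/5)
  row 2: subtract 1×row1 = (0, 0, 33/5, -1/5)
  row 3: subtract 4/3×row1 = (0, 0, -16/5, 2/5)
step 3: normalize row 2 (÷33/5) = (0, 0, 1, -1/33)
  row 0: subtract -2/5×row2 = (1, 0, 0, -7/33)
  row 1: subtract -13/5×row2 = (0, 1, 0, -29/33)
  row 3: subtract -16/5×row2 = (0, 0, 0, 10/33)
step 4: normalize row 3 (÷10/33) = (0, 0, 0, 1)
  row 0: subtract -7/33×row3 = (1, 0, 0, 0)
  row 1: subtract -29/33×row3 = (0, 1, 0, 0)
  row 2: subtract -1/33×row3 = (0, 0, 1, 0)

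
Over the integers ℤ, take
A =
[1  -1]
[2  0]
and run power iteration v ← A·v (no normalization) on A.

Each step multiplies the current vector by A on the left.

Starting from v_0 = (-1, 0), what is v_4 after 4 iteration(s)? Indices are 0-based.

v_0 = (-1, 0).
v_1 = A·v_0 = (-1, -2).
v_2 = A·v_1 = (1, -2).
v_3 = A·v_2 = (3, 2).
v_4 = A·v_3 = (1, 6).

v_4 = (1, 6)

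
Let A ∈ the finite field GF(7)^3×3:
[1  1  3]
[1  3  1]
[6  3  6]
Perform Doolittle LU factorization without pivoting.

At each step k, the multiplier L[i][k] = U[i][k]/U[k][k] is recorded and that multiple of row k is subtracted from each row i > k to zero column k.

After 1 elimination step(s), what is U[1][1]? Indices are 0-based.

U[1][1] = 2

k=0: U[0][0]=1
  eliminate (1,0): mult=1, new row 1: (0, 2, 5); set L[1][0]=1
  eliminate (2,0): mult=6, new row 2: (0, 4, 2); set L[2][0]=6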